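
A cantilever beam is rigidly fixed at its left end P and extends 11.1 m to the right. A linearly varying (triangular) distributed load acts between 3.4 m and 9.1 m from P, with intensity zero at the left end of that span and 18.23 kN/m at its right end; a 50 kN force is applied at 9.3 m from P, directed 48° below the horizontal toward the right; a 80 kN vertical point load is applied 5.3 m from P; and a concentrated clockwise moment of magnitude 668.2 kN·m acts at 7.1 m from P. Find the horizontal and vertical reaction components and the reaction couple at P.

Resultant of the triangular load: ½ × 18.23 × 5.7 = 51.9555 kN, acting at 7.2 m from P (one-third of the span from the peak).
ΣF_x = 0: P_x + 50·cos48° = 0 → P_x = -33.46 kN.
ΣF_y = 0: P_y − ½·18.23·5.7 − 50·sin48° − 80 = 0 → P_y = 169.1 kN.
ΣM about P: M_P − (½·18.23·5.7)·7.2 − 50·sin48°·9.3 − 80·5.3 − 668.2 = 0 → M_P = 1812 kN·m.

P_x = -33.46 kN, P_y = 169.1 kN, M_P = 1812 kN·m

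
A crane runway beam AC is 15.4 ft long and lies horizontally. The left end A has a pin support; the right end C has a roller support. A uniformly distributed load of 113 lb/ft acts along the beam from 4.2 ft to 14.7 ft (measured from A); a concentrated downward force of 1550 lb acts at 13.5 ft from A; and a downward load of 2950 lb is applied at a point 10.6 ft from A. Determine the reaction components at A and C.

Resultant of the distributed load: 113 × 10.5 = 1186.5 lb at 9.45 ft from A.
Moments about A: C_y·15.4 − (113·10.5)·9.45 − 1550·13.5 − 2950·10.6 = 0 → C_y = 63407.425/15.4 = 4117.37 ≈ 4117 lb.
ΣF_y = 0: A_y + 4117.37 − 113·10.5 − 1550 − 2950 = 0 → A_y = 1569 lb.
ΣF_x = 0: no horizontal applied forces, so A_x = 0.

A_x = 0, A_y = 1569 lb, C_y = 4117 lb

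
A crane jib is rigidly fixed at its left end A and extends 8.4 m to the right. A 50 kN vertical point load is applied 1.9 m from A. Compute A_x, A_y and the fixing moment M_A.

ΣF_x = 0: A_x = 0.
ΣF_y = 0: A_y − 50 = 0 → A_y = 50.00 kN.
ΣM about A: M_A − 50·1.9 = 0 → M_A = 95.00 kN·m.

A_x = 0, A_y = 50.00 kN, M_A = 95.00 kN·m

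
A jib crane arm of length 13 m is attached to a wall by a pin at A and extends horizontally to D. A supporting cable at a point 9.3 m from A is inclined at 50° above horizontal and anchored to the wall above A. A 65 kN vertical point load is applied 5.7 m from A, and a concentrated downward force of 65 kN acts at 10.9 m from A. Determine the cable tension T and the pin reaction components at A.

ΣM about A: T·sin50°·9.3 − 65·5.7 − 65·10.9 = 0 → T = 1079/(9.3·0.766044) = 151.455 ≈ 151.5 kN.
ΣF_x = 0: A_x − T·cos50° = 0 → A_x = 151.455 × 0.642788 = 97.35 kN.
ΣF_y = 0: A_y + T·sin50° − 65 − 65 = 0 → A_y = 130 − 151.455 × 0.766044 = 13.98 kN.

T = 151.5 kN, A_x = 97.35 kN, A_y = 13.98 kN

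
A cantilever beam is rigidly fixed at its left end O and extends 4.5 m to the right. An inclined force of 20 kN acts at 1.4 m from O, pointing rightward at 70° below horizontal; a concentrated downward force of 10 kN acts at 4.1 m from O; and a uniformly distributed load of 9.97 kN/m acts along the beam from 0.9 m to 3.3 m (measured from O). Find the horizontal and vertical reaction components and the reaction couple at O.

O_x = -6.840 kN, O_y = 52.72 kN, M_O = 117.6 kN·m

Resultant of the distributed load: 9.97 × 2.4 = 23.928 kN at 2.1 m from O.
ΣF_x = 0: O_x + 20·cos70° = 0 → O_x = -6.840 kN.
ΣF_y = 0: O_y − 20·sin70° − 10 − 9.97·2.4 = 0 → O_y = 52.72 kN.
ΣM about O: M_O − 20·sin70°·1.4 − 10·4.1 − (9.97·2.4)·2.1 = 0 → M_O = 117.6 kN·m.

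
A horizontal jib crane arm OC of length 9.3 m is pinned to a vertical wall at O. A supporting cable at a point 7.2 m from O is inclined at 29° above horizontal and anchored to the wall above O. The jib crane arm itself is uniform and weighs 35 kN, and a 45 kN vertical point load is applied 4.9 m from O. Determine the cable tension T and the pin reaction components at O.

T = 109.8 kN, O_x = 96.03 kN, O_y = 26.77 kN

ΣM about O: T·sin29°·7.2 − 35·4.65 − 45·4.9 = 0 → T = 383.25/(7.2·0.48481) = 109.794 ≈ 109.8 kN.
ΣF_x = 0: O_x − T·cos29° = 0 → O_x = 109.794 × 0.87462 = 96.03 kN.
ΣF_y = 0: O_y + T·sin29° − 35 − 45 = 0 → O_y = 80 − 109.794 × 0.48481 = 26.77 kN.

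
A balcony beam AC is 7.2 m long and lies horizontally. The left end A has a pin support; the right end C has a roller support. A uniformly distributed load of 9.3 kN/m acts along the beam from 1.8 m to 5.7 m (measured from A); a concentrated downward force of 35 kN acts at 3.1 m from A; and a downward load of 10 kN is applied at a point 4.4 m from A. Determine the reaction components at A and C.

Resultant of the distributed load: 9.3 × 3.9 = 36.27 kN at 3.75 m from A.
Moments about A: C_y·7.2 − (9.3·3.9)·3.75 − 35·3.1 − 10·4.4 = 0 → C_y = 288.5125/7.2 = 40.0712 ≈ 40.07 kN.
ΣF_y = 0: A_y + 40.0712 − 9.3·3.9 − 35 − 10 = 0 → A_y = 41.20 kN.
ΣF_x = 0: no horizontal applied forces, so A_x = 0.

A_x = 0, A_y = 41.20 kN, C_y = 40.07 kN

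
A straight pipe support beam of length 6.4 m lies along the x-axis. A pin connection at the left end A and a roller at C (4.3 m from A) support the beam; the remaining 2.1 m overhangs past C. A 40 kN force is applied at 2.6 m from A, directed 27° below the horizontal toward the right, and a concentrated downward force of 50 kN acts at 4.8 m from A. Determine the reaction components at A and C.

Taking moments about A: C_y·4.3 − 40·sin27°·2.6 − 50·4.8 = 0 → C_y = 287.215/4.3 = 66.7942 ≈ 66.79 kN.
ΣF_y = 0: A_y + 66.7942 − 40·sin27° − 50 = 0 → A_y = 1.365 kN.
ΣF_x = 0: A_x + 40·cos27° = 0 → A_x = -35.64 kN.

A_x = -35.64 kN, A_y = 1.365 kN, C_y = 66.79 kN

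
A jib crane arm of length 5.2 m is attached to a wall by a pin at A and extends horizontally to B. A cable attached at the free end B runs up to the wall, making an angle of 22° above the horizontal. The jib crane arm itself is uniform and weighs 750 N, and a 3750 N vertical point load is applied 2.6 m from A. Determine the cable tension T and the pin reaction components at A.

T = 6006 N, A_x = 5569 N, A_y = 2250 N

ΣM about A: T·sin22°·5.2 − 750·2.6 − 3750·2.6 = 0 → T = 11700/(5.2·0.374607) = 6006.29 ≈ 6006 N.
ΣF_x = 0: A_x − T·cos22° = 0 → A_x = 6006.29 × 0.927184 = 5569 N.
ΣF_y = 0: A_y + T·sin22° − 750 − 3750 = 0 → A_y = 4500 − 6006.29 × 0.374607 = 2250 N.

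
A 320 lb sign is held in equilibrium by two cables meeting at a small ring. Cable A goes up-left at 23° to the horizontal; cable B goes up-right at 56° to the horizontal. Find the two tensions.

ΣF_x = 0: −T_A·cos23° + T_B·cos56° = 0 → T_B = 1.64613·T_A.
ΣF_y = 0: T_A·sin23° + T_B·sin56° = 320.
Substitute: T_A·(0.390731 + 1.64613·0.829038) = 320 → T_A = 182.291 ≈ 182.3 lb.
Then T_B = 1.64613 × 182.291 = 300.1 lb.

T_A = 182.3 lb, T_B = 300.1 lb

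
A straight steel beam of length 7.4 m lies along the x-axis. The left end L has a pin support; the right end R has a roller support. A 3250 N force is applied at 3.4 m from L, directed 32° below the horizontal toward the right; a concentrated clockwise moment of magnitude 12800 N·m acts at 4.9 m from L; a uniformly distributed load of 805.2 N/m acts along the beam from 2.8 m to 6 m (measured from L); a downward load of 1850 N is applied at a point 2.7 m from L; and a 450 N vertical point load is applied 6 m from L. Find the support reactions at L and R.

L_x = -2756 N, L_y = 1506 N, R_y = 5093 N

Resultant of the distributed load: 805.2 × 3.2 = 2576.64 N at 4.4 m from L.
ΣM about L: R_y·7.4 − 3250·sin32°·3.4 − 12800 − (805.2·3.2)·4.4 − 1850·2.7 − 450·6 = 0 → R_y = 37687.8/7.4 = 5092.95 ≈ 5093 N.
ΣF_y = 0: L_y + 5092.95 − 3250·sin32° − 805.2·3.2 − 1850 − 450 = 0 → L_y = 1506 N.
ΣF_x = 0: L_x + 3250·cos32° = 0 → L_x = -2756 N.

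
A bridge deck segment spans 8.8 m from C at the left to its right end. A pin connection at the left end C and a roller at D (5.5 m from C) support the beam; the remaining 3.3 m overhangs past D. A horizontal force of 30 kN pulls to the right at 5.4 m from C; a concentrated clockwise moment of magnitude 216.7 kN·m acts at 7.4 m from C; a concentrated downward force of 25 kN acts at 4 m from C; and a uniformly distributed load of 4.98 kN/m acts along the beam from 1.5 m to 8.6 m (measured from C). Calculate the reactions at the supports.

Resultant of the distributed load: 4.98 × 7.1 = 35.358 kN at 5.05 m from C.
Taking moments about C: D_y·5.5 − 216.7 − 25·4 − (4.98·7.1)·5.05 = 0 → D_y = 495.2579/5.5 = 90.0469 ≈ 90.05 kN.
ΣF_y = 0: C_y + 90.0469 − 25 − 4.98·7.1 = 0 → C_y = -29.69 kN.
ΣF_x = 0: C_x + 30 = 0 → C_x = -30.00 kN.

C_x = -30.00 kN, C_y = -29.69 kN, D_y = 90.05 kN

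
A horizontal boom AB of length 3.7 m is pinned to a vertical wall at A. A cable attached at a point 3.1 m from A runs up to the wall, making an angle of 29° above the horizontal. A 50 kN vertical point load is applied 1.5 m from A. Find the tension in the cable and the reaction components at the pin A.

T = 49.90 kN, A_x = 43.65 kN, A_y = 25.81 kN

ΣM about A: T·sin29°·3.1 − 50·1.5 = 0 → T = 75/(3.1·0.48481) = 49.9032 ≈ 49.90 kN.
ΣF_x = 0: A_x − T·cos29° = 0 → A_x = 49.9032 × 0.87462 = 43.65 kN.
ΣF_y = 0: A_y + T·sin29° − 50 = 0 → A_y = 50 − 49.9032 × 0.48481 = 25.81 kN.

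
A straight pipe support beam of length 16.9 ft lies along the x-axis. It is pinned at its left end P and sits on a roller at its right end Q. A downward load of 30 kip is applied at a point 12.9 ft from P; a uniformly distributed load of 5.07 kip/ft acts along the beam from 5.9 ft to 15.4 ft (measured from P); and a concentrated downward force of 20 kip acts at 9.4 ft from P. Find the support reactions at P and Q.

P_x = 0, P_y = 33.79 kip, Q_y = 64.38 kip

Resultant of the distributed load: 5.07 × 9.5 = 48.165 kip at 10.65 ft from P.
Moments about P: Q_y·16.9 − 30·12.9 − (5.07·9.5)·10.65 − 20·9.4 = 0 → Q_y = 1087.95725/16.9 = 64.3762 ≈ 64.38 kip.
ΣF_y = 0: P_y + 64.3762 − 30 − 5.07·9.5 − 20 = 0 → P_y = 33.79 kip.
ΣF_x = 0: no horizontal applied forces, so P_x = 0.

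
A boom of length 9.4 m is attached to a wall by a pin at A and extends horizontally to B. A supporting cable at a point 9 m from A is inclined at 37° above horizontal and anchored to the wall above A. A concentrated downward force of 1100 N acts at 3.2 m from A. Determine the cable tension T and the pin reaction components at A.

T = 649.9 N, A_x = 519.0 N, A_y = 708.9 N

ΣM about A: T·sin37°·9 − 1100·3.2 = 0 → T = 3520/(9·0.601815) = 649.886 ≈ 649.9 N.
ΣF_x = 0: A_x − T·cos37° = 0 → A_x = 649.886 × 0.798636 = 519.0 N.
ΣF_y = 0: A_y + T·sin37° − 1100 = 0 → A_y = 1100 − 649.886 × 0.601815 = 708.9 N.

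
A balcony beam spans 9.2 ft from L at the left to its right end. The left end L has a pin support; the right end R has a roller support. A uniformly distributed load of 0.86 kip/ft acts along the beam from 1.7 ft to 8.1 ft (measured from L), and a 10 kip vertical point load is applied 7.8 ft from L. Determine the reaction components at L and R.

Resultant of the distributed load: 0.86 × 6.4 = 5.504 kip at 4.9 ft from L.
Moments about L: R_y·9.2 − (0.86·6.4)·4.9 − 10·7.8 = 0 → R_y = 104.9696/9.2 = 11.4097 ≈ 11.41 kip.
ΣF_y = 0: L_y + 11.4097 − 0.86·6.4 − 10 = 0 → L_y = 4.094 kip.
ΣF_x = 0: no horizontal applied forces, so L_x = 0.

L_x = 0, L_y = 4.094 kip, R_y = 11.41 kip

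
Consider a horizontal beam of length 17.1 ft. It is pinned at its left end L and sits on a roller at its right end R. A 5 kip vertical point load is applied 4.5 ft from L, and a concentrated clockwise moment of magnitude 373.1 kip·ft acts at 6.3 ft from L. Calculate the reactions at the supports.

L_x = 0, L_y = -18.13 kip, R_y = 23.13 kip

Taking moments about L: R_y·17.1 − 5·4.5 − 373.1 = 0 → R_y = 395.6/17.1 = 23.1345 ≈ 23.13 kip.
ΣF_y = 0: L_y + 23.1345 − 5 = 0 → L_y = -18.13 kip.
ΣF_x = 0: no horizontal applied forces, so L_x = 0.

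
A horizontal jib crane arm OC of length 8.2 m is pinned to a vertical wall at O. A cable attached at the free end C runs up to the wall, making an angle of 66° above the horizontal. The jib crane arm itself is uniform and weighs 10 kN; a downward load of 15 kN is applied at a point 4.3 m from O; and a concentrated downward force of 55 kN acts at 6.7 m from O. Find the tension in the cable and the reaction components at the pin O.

T = 63.28 kN, O_x = 25.74 kN, O_y = 22.20 kN

ΣM about O: T·sin66°·8.2 − 10·4.1 − 15·4.3 − 55·6.7 = 0 → T = 474/(8.2·0.913545) = 63.2753 ≈ 63.28 kN.
ΣF_x = 0: O_x − T·cos66° = 0 → O_x = 63.2753 × 0.406737 = 25.74 kN.
ΣF_y = 0: O_y + T·sin66° − 10 − 15 − 55 = 0 → O_y = 80 − 63.2753 × 0.913545 = 22.20 kN.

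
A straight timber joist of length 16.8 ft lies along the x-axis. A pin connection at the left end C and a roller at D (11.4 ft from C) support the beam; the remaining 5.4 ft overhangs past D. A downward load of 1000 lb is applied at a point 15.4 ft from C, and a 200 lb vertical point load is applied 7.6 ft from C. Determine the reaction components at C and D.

C_x = 0, C_y = -284.2 lb, D_y = 1484 lb

Taking moments about C: D_y·11.4 − 1000·15.4 − 200·7.6 = 0 → D_y = 16920/11.4 = 1484.21 ≈ 1484 lb.
ΣF_y = 0: C_y + 1484.21 − 1000 − 200 = 0 → C_y = -284.2 lb.
ΣF_x = 0: no horizontal applied forces, so C_x = 0.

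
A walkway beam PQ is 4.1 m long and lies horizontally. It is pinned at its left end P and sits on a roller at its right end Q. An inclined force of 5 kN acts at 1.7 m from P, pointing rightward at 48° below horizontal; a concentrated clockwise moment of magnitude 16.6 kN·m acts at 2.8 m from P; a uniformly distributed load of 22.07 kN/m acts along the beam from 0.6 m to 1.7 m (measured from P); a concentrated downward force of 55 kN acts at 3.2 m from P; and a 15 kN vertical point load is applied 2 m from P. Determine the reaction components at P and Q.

Resultant of the distributed load: 22.07 × 1.1 = 24.277 kN at 1.15 m from P.
Moments about P: Q_y·4.1 − 5·sin48°·1.7 − 16.6 − (22.07·1.1)·1.15 − 55·3.2 − 15·2 = 0 → Q_y = 256.835/4.1 = 62.6427 ≈ 62.64 kN.
ΣF_y = 0: P_y + 62.6427 − 5·sin48° − 22.07·1.1 − 55 − 15 = 0 → P_y = 35.35 kN.
ΣF_x = 0: P_x + 5·cos48° = 0 → P_x = -3.346 kN.

P_x = -3.346 kN, P_y = 35.35 kN, Q_y = 62.64 kN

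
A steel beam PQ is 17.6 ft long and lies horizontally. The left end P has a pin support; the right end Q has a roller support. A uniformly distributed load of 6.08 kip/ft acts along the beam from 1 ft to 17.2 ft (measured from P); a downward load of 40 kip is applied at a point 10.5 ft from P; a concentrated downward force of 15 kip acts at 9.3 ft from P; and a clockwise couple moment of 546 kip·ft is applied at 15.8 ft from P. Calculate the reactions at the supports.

Resultant of the distributed load: 6.08 × 16.2 = 98.496 kip at 9.1 ft from P.
Taking moments about P: Q_y·17.6 − (6.08·16.2)·9.1 − 40·10.5 − 15·9.3 − 546 = 0 → Q_y = 2001.8136/17.6 = 113.739 ≈ 113.7 kip.
ΣF_y = 0: P_y + 113.739 − 6.08·16.2 − 40 − 15 = 0 → P_y = 39.76 kip.
ΣF_x = 0: no horizontal applied forces, so P_x = 0.

P_x = 0, P_y = 39.76 kip, Q_y = 113.7 kip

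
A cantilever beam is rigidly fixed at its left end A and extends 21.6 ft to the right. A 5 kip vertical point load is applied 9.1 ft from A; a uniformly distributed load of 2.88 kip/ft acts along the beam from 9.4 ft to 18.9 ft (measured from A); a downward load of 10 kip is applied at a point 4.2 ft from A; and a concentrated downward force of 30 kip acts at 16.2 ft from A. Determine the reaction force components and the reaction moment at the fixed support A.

A_x = 0, A_y = 72.36 kip, M_A = 960.6 kip·ft

Resultant of the distributed load: 2.88 × 9.5 = 27.36 kip at 14.15 ft from A.
ΣF_x = 0: A_x = 0.
ΣF_y = 0: A_y − 5 − 2.88·9.5 − 10 − 30 = 0 → A_y = 72.36 kip.
ΣM about A: M_A − 5·9.1 − (2.88·9.5)·14.15 − 10·4.2 − 30·16.2 = 0 → M_A = 960.6 kip·ft.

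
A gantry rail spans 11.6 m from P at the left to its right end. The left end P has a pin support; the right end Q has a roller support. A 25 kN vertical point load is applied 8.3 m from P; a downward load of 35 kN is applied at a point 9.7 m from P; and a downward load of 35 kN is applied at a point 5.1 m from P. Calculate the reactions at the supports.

Moments about P: Q_y·11.6 − 25·8.3 − 35·9.7 − 35·5.1 = 0 → Q_y = 725.5/11.6 = 62.5431 ≈ 62.54 kN.
ΣF_y = 0: P_y + 62.5431 − 25 − 35 − 35 = 0 → P_y = 32.46 kN.
ΣF_x = 0: no horizontal applied forces, so P_x = 0.

P_x = 0, P_y = 32.46 kN, Q_y = 62.54 kN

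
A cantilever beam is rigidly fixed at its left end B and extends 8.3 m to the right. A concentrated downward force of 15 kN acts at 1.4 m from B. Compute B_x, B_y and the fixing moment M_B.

ΣF_x = 0: B_x = 0.
ΣF_y = 0: B_y − 15 = 0 → B_y = 15.00 kN.
ΣM about B: M_B − 15·1.4 = 0 → M_B = 21.00 kN·m.

B_x = 0, B_y = 15.00 kN, M_B = 21.00 kN·m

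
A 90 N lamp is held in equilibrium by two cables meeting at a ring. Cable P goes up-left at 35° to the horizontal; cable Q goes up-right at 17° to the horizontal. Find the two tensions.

T_P = 109.2 N, T_Q = 93.56 N

ΣF_x = 0: −T_P·cos35° + T_Q·cos17° = 0 → T_Q = 0.856581·T_P.
ΣF_y = 0: T_P·sin35° + T_Q·sin17° = 90.
Substitute: T_P·(0.573576 + 0.856581·0.292372) = 90 → T_P = 109.221 ≈ 109.2 N.
Then T_Q = 0.856581 × 109.221 = 93.56 N.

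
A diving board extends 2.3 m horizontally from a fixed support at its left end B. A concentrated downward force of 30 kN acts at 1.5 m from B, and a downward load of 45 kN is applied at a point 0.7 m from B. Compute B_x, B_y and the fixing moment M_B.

ΣF_x = 0: B_x = 0.
ΣF_y = 0: B_y − 30 − 45 = 0 → B_y = 75.00 kN.
ΣM about B: M_B − 30·1.5 − 45·0.7 = 0 → M_B = 76.50 kN·m.

B_x = 0, B_y = 75.00 kN, M_B = 76.50 kN·m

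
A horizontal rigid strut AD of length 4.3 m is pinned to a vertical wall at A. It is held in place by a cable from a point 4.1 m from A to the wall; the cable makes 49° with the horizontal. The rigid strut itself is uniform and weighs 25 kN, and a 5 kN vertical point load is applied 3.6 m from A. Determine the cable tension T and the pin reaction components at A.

ΣM about A: T·sin49°·4.1 − 25·2.15 − 5·3.6 = 0 → T = 71.75/(4.1·0.75471) = 23.1877 ≈ 23.19 kN.
ΣF_x = 0: A_x − T·cos49° = 0 → A_x = 23.1877 × 0.656059 = 15.21 kN.
ΣF_y = 0: A_y + T·sin49° − 25 − 5 = 0 → A_y = 30 − 23.1877 × 0.75471 = 12.50 kN.

T = 23.19 kN, A_x = 15.21 kN, A_y = 12.50 kN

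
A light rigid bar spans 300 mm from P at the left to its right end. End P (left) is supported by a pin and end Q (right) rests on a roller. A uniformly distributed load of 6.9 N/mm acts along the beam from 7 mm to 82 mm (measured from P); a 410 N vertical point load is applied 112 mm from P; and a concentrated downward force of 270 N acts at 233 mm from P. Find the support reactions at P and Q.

Resultant of the distributed load: 6.9 × 75 = 517.5 N at 44.5 mm from P.
Moments about P: Q_y·300 − (6.9·75)·44.5 − 410·112 − 270·233 = 0 → Q_y = 131858.75/300 = 439.529 ≈ 439.5 N.
ΣF_y = 0: P_y + 439.529 − 6.9·75 − 410 − 270 = 0 → P_y = 758.0 N.
ΣF_x = 0: no horizontal applied forces, so P_x = 0.

P_x = 0, P_y = 758.0 N, Q_y = 439.5 N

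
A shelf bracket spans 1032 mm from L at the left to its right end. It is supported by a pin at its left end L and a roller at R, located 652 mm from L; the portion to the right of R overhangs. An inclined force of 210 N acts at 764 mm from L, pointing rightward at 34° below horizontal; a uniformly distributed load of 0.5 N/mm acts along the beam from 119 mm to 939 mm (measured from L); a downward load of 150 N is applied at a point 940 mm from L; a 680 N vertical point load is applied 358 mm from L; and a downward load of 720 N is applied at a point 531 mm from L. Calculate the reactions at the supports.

L_x = -174.1 N, L_y = 431.2 N, R_y = 1646 N

Resultant of the distributed load: 0.5 × 820 = 410 N at 529 mm from L.
ΣM about L: R_y·652 − 210·sin34°·764 − (0.5·820)·529 − 150·940 − 680·358 − 720·531 = 0 → R_y = 1073370/652 = 1646.27 ≈ 1646 N.
ΣF_y = 0: L_y + 1646.27 − 210·sin34° − 0.5·820 − 150 − 680 − 720 = 0 → L_y = 431.2 N.
ΣF_x = 0: L_x + 210·cos34° = 0 → L_x = -174.1 N.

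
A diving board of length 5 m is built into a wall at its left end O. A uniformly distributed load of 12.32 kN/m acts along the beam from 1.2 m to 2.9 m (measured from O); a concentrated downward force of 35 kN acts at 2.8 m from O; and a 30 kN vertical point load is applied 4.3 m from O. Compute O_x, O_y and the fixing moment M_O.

Resultant of the distributed load: 12.32 × 1.7 = 20.944 kN at 2.05 m from O.
ΣF_x = 0: O_x = 0.
ΣF_y = 0: O_y − 12.32·1.7 − 35 − 30 = 0 → O_y = 85.94 kN.
ΣM about O: M_O − (12.32·1.7)·2.05 − 35·2.8 − 30·4.3 = 0 → M_O = 269.9 kN·m.

O_x = 0, O_y = 85.94 kN, M_O = 269.9 kN·m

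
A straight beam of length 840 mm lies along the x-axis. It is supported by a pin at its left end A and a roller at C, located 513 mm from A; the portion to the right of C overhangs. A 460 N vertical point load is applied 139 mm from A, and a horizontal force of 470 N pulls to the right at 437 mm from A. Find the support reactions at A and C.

A_x = -470.0 N, A_y = 335.4 N, C_y = 124.6 N

ΣM about A: C_y·513 − 460·139 = 0 → C_y = 63940/513 = 124.639 ≈ 124.6 N.
ΣF_y = 0: A_y + 124.639 − 460 = 0 → A_y = 335.4 N.
ΣF_x = 0: A_x + 470 = 0 → A_x = -470.0 N.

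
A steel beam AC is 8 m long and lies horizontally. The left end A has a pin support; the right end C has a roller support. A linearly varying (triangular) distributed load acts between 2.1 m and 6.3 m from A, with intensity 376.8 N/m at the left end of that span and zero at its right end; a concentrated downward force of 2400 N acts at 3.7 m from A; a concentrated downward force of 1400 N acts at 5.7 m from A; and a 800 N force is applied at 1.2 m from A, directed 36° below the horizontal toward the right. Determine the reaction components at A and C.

A_x = -647.2 N, A_y = 2537 N, C_y = 2524 N

Resultant of the triangular load: ½ × 376.8 × 4.2 = 791.28 N, acting at 3.5 m from A (one-third of the span from the peak).
ΣM about A: C_y·8 − (½·376.8·4.2)·3.5 − 2400·3.7 − 1400·5.7 − 800·sin36°·1.2 = 0 → C_y = 20193.8/8 = 2524.22 ≈ 2524 N.
ΣF_y = 0: A_y + 2524.22 − ½·376.8·4.2 − 2400 − 1400 − 800·sin36° = 0 → A_y = 2537 N.
ΣF_x = 0: A_x + 800·cos36° = 0 → A_x = -647.2 N.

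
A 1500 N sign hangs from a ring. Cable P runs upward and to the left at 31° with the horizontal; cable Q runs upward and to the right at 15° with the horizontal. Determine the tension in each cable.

T_P = 2014 N, T_Q = 1787 N

ΣF_x = 0: −T_P·cos31° + T_Q·cos15° = 0 → T_Q = 0.887405·T_P.
ΣF_y = 0: T_P·sin31° + T_Q·sin15° = 1500.
Substitute: T_P·(0.515038 + 0.887405·0.258819) = 1500 → T_P = 2014.19 ≈ 2014 N.
Then T_Q = 0.887405 × 2014.19 = 1787 N.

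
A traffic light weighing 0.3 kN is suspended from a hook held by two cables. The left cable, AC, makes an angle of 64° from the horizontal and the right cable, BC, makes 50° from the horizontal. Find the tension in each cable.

T_AC = 0.2111 kN, T_BC = 0.1440 kN

ΣF_x = 0: −T_AC·cos64° + T_BC·cos50° = 0 → T_BC = 0.681984·T_AC.
ΣF_y = 0: T_AC·sin64° + T_BC·sin50° = 0.3.
Substitute: T_AC·(0.898794 + 0.681984·0.766044) = 0.3 → T_AC = 0.211086 ≈ 0.2111 kN.
Then T_BC = 0.681984 × 0.211086 = 0.1440 kN.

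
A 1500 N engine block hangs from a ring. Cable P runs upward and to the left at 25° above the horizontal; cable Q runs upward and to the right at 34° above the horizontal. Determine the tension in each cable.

T_P = 1451 N, T_Q = 1586 N

ΣF_x = 0: −T_P·cos25° + T_Q·cos34° = 0 → T_Q = 1.0932·T_P.
ΣF_y = 0: T_P·sin25° + T_Q·sin34° = 1500.
Substitute: T_P·(0.422618 + 1.0932·0.559193) = 1500 → T_P = 1450.78 ≈ 1451 N.
Then T_Q = 1.0932 × 1450.78 = 1586 N.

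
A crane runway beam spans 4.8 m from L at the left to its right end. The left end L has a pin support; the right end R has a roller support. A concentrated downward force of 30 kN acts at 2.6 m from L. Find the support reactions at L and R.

L_x = 0, L_y = 13.75 kN, R_y = 16.25 kN

ΣM about L: R_y·4.8 − 30·2.6 = 0 → R_y = 78/4.8 = 16.25 kN.
ΣF_y = 0: L_y + 16.25 − 30 = 0 → L_y = 13.75 kN.
ΣF_x = 0: no horizontal applied forces, so L_x = 0.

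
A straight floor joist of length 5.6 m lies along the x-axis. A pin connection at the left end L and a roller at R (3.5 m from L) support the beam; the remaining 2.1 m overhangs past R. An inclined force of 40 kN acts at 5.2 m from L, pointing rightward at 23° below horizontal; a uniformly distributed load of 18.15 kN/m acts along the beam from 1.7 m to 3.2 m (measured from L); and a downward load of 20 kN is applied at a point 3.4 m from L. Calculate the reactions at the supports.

L_x = -36.82 kN, L_y = 1.148 kN, R_y = 61.71 kN

Resultant of the distributed load: 18.15 × 1.5 = 27.225 kN at 2.45 m from L.
ΣM about L: R_y·3.5 − 40·sin23°·5.2 − (18.15·1.5)·2.45 − 20·3.4 = 0 → R_y = 215.973/3.5 = 61.7066 ≈ 61.71 kN.
ΣF_y = 0: L_y + 61.7066 − 40·sin23° − 18.15·1.5 − 20 = 0 → L_y = 1.148 kN.
ΣF_x = 0: L_x + 40·cos23° = 0 → L_x = -36.82 kN.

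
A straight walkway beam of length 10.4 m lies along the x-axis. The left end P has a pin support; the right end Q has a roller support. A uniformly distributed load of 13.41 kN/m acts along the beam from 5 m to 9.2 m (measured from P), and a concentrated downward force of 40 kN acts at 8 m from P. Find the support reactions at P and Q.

Resultant of the distributed load: 13.41 × 4.2 = 56.322 kN at 7.1 m from P.
Moments about P: Q_y·10.4 − (13.41·4.2)·7.1 − 40·8 = 0 → Q_y = 719.8862/10.4 = 69.2198 ≈ 69.22 kN.
ΣF_y = 0: P_y + 69.2198 − 13.41·4.2 − 40 = 0 → P_y = 27.10 kN.
ΣF_x = 0: no horizontal applied forces, so P_x = 0.

P_x = 0, P_y = 27.10 kN, Q_y = 69.22 kN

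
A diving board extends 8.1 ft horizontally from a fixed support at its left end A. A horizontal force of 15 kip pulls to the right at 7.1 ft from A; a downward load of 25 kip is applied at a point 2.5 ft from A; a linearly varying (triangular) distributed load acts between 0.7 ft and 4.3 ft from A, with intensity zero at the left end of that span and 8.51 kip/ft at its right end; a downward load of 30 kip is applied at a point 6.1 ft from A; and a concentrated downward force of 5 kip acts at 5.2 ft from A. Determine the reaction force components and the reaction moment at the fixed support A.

Resultant of the triangular load: ½ × 8.51 × 3.6 = 15.318 kip, acting at 3.1 ft from A (one-third of the span from the peak).
ΣF_x = 0: A_x + 15 = 0 → A_x = -15.00 kip.
ΣF_y = 0: A_y − 25 − ½·8.51·3.6 − 30 − 5 = 0 → A_y = 75.32 kip.
ΣM about A: M_A − 25·2.5 − (½·8.51·3.6)·3.1 − 30·6.1 − 5·5.2 = 0 → M_A = 319.0 kip·ft.

A_x = -15.00 kip, A_y = 75.32 kip, M_A = 319.0 kip·ft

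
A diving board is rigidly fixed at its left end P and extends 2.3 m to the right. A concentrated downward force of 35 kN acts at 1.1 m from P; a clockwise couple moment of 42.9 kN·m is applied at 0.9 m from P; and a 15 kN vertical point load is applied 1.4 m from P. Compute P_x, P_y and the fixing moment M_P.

ΣF_x = 0: P_x = 0.
ΣF_y = 0: P_y − 35 − 15 = 0 → P_y = 50.00 kN.
ΣM about P: M_P − 35·1.1 − 42.9 − 15·1.4 = 0 → M_P = 102.4 kN·m.

P_x = 0, P_y = 50.00 kN, M_P = 102.4 kN·m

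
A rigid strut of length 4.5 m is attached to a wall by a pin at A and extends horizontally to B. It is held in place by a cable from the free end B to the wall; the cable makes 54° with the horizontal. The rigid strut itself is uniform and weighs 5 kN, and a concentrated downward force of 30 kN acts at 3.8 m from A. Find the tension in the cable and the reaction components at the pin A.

ΣM about A: T·sin54°·4.5 − 5·2.25 − 30·3.8 = 0 → T = 125.25/(4.5·0.809017) = 34.4039 ≈ 34.40 kN.
ΣF_x = 0: A_x − T·cos54° = 0 → A_x = 34.4039 × 0.587785 = 20.22 kN.
ΣF_y = 0: A_y + T·sin54° − 5 − 30 = 0 → A_y = 35 − 34.4039 × 0.809017 = 7.167 kN.

T = 34.40 kN, A_x = 20.22 kN, A_y = 7.167 kN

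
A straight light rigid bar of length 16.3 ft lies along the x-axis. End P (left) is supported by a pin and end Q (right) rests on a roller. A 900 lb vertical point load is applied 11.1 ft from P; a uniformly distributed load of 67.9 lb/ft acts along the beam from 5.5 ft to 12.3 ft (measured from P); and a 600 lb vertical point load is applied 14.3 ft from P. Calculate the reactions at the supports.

Resultant of the distributed load: 67.9 × 6.8 = 461.72 lb at 8.9 ft from P.
Taking moments about P: Q_y·16.3 − 900·11.1 − (67.9·6.8)·8.9 − 600·14.3 = 0 → Q_y = 22679.308/16.3 = 1391.37 ≈ 1391 lb.
ΣF_y = 0: P_y + 1391.37 − 900 − 67.9·6.8 − 600 = 0 → P_y = 570.4 lb.
ΣF_x = 0: no horizontal applied forces, so P_x = 0.

P_x = 0, P_y = 570.4 lb, Q_y = 1391 lb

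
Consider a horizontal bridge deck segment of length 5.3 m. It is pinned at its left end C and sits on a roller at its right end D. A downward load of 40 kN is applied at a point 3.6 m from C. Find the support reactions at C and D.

Moments about C: D_y·5.3 − 40·3.6 = 0 → D_y = 144/5.3 = 27.1698 ≈ 27.17 kN.
ΣF_y = 0: C_y + 27.1698 − 40 = 0 → C_y = 12.83 kN.
ΣF_x = 0: no horizontal applied forces, so C_x = 0.

C_x = 0, C_y = 12.83 kN, D_y = 27.17 kN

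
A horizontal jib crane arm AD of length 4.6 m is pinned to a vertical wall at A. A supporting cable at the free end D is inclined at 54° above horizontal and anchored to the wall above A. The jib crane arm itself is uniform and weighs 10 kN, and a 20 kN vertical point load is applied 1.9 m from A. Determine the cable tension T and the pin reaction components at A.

ΣM about A: T·sin54°·4.6 − 10·2.3 − 20·1.9 = 0 → T = 61/(4.6·0.809017) = 16.3913 ≈ 16.39 kN.
ΣF_x = 0: A_x − T·cos54° = 0 → A_x = 16.3913 × 0.587785 = 9.635 kN.
ΣF_y = 0: A_y + T·sin54° − 10 − 20 = 0 → A_y = 30 − 16.3913 × 0.809017 = 16.74 kN.

T = 16.39 kN, A_x = 9.635 kN, A_y = 16.74 kN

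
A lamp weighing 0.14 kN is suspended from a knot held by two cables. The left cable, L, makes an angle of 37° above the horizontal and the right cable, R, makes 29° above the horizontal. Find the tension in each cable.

T_L = 0.1340 kN, T_R = 0.1224 kN

ΣF_x = 0: −T_L·cos37° + T_R·cos29° = 0 → T_R = 0.913123·T_L.
ΣF_y = 0: T_L·sin37° + T_R·sin29° = 0.14.
Substitute: T_L·(0.601815 + 0.913123·0.48481) = 0.14 → T_L = 0.134035 ≈ 0.1340 kN.
Then T_R = 0.913123 × 0.134035 = 0.1224 kN.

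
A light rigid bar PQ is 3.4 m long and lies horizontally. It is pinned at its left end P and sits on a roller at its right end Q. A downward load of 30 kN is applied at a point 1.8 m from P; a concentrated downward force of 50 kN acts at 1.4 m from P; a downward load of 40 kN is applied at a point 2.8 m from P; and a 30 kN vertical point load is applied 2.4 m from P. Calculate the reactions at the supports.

Taking moments about P: Q_y·3.4 − 30·1.8 − 50·1.4 − 40·2.8 − 30·2.4 = 0 → Q_y = 308/3.4 = 90.5882 ≈ 90.59 kN.
ΣF_y = 0: P_y + 90.5882 − 30 − 50 − 40 − 30 = 0 → P_y = 59.41 kN.
ΣF_x = 0: no horizontal applied forces, so P_x = 0.

P_x = 0, P_y = 59.41 kN, Q_y = 90.59 kN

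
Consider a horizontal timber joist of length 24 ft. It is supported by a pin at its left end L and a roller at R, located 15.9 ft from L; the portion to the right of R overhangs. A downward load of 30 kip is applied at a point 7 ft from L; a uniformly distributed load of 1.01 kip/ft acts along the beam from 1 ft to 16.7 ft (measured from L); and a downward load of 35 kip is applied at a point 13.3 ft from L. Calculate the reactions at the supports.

Resultant of the distributed load: 1.01 × 15.7 = 15.857 kip at 8.85 ft from L.
ΣM about L: R_y·15.9 − 30·7 − (1.01·15.7)·8.85 − 35·13.3 = 0 → R_y = 815.83445/15.9 = 51.3103 ≈ 51.31 kip.
ΣF_y = 0: L_y + 51.3103 − 30 − 1.01·15.7 − 35 = 0 → L_y = 29.55 kip.
ΣF_x = 0: no horizontal applied forces, so L_x = 0.

L_x = 0, L_y = 29.55 kip, R_y = 51.31 kip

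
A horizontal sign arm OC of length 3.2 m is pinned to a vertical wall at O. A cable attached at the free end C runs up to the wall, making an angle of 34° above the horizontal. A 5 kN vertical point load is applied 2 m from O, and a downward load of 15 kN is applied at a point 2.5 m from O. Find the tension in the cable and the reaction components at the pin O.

T = 26.54 kN, O_x = 22.01 kN, O_y = 5.156 kN

ΣM about O: T·sin34°·3.2 − 5·2 − 15·2.5 = 0 → T = 47.5/(3.2·0.559193) = 26.5449 ≈ 26.54 kN.
ΣF_x = 0: O_x − T·cos34° = 0 → O_x = 26.5449 × 0.829038 = 22.01 kN.
ΣF_y = 0: O_y + T·sin34° − 5 − 15 = 0 → O_y = 20 − 26.5449 × 0.559193 = 5.156 kN.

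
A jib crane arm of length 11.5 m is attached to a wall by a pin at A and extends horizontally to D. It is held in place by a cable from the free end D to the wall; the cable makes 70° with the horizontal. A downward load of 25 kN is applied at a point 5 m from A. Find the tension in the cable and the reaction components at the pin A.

T = 11.57 kN, A_x = 3.956 kN, A_y = 14.13 kN

ΣM about A: T·sin70°·11.5 − 25·5 = 0 → T = 125/(11.5·0.939693) = 11.5671 ≈ 11.57 kN.
ΣF_x = 0: A_x − T·cos70° = 0 → A_x = 11.5671 × 0.34202 = 3.956 kN.
ΣF_y = 0: A_y + T·sin70° − 25 = 0 → A_y = 25 − 11.5671 × 0.939693 = 14.13 kN.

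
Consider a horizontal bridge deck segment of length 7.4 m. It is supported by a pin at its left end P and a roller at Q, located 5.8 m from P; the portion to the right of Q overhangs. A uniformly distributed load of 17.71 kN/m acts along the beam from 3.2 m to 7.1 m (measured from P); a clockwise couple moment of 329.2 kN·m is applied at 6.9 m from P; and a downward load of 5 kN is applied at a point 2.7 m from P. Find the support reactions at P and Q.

P_x = 0, P_y = -46.35 kN, Q_y = 120.4 kN

Resultant of the distributed load: 17.71 × 3.9 = 69.069 kN at 5.15 m from P.
Moments about P: Q_y·5.8 − (17.71·3.9)·5.15 − 329.2 − 5·2.7 = 0 → Q_y = 698.40535/5.8 = 120.415 ≈ 120.4 kN.
ΣF_y = 0: P_y + 120.415 − 17.71·3.9 − 5 = 0 → P_y = -46.35 kN.
ΣF_x = 0: no horizontal applied forces, so P_x = 0.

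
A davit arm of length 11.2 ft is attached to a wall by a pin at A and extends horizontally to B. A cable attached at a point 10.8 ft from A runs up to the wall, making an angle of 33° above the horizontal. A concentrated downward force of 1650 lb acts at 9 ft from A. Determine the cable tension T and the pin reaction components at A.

T = 2525 lb, A_x = 2117 lb, A_y = 275.0 lb

ΣM about A: T·sin33°·10.8 − 1650·9 = 0 → T = 14850/(10.8·0.544639) = 2524.61 ≈ 2525 lb.
ΣF_x = 0: A_x − T·cos33° = 0 → A_x = 2524.61 × 0.838671 = 2117 lb.
ΣF_y = 0: A_y + T·sin33° − 1650 = 0 → A_y = 1650 − 2524.61 × 0.544639 = 275.0 lb.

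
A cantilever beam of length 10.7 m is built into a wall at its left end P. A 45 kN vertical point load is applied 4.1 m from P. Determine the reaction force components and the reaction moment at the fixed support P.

P_x = 0, P_y = 45.00 kN, M_P = 184.5 kN·m

ΣF_x = 0: P_x = 0.
ΣF_y = 0: P_y − 45 = 0 → P_y = 45.00 kN.
ΣM about P: M_P − 45·4.1 = 0 → M_P = 184.5 kN·m.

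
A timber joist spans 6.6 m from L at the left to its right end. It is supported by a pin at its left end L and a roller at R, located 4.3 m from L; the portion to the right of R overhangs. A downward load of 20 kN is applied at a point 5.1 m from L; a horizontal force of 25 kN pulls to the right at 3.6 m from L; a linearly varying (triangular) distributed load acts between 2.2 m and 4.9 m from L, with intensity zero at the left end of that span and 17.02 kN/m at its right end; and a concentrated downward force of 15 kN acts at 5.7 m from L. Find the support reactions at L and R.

Resultant of the triangular load: ½ × 17.02 × 2.7 = 22.977 kN, acting at 4 m from L (one-third of the span from the peak).
Moments about L: R_y·4.3 − 20·5.1 − (½·17.02·2.7)·4 − 15·5.7 = 0 → R_y = 279.408/4.3 = 64.9786 ≈ 64.98 kN.
ΣF_y = 0: L_y + 64.9786 − 20 − ½·17.02·2.7 − 15 = 0 → L_y = -7.002 kN.
ΣF_x = 0: L_x + 25 = 0 → L_x = -25.00 kN.

L_x = -25.00 kN, L_y = -7.002 kN, R_y = 64.98 kN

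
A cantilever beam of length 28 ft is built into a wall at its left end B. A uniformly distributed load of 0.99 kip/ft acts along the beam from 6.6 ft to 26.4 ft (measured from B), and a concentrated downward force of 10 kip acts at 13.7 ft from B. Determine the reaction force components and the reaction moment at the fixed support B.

Resultant of the distributed load: 0.99 × 19.8 = 19.602 kip at 16.5 ft from B.
ΣF_x = 0: B_x = 0.
ΣF_y = 0: B_y − 0.99·19.8 − 10 = 0 → B_y = 29.60 kip.
ΣM about B: M_B − (0.99·19.8)·16.5 − 10·13.7 = 0 → M_B = 460.4 kip·ft.

B_x = 0, B_y = 29.60 kip, M_B = 460.4 kip·ft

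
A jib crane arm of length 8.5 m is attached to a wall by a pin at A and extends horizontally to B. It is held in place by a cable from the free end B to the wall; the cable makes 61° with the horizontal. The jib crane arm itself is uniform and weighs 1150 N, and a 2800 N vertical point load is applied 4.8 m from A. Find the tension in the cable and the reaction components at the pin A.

T = 2465 N, A_x = 1195 N, A_y = 1794 N

ΣM about A: T·sin61°·8.5 − 1150·4.25 − 2800·4.8 = 0 → T = 18327.5/(8.5·0.87462) = 2465.27 ≈ 2465 N.
ΣF_x = 0: A_x − T·cos61° = 0 → A_x = 2465.27 × 0.48481 = 1195 N.
ΣF_y = 0: A_y + T·sin61° − 1150 − 2800 = 0 → A_y = 3950 − 2465.27 × 0.87462 = 1794 N.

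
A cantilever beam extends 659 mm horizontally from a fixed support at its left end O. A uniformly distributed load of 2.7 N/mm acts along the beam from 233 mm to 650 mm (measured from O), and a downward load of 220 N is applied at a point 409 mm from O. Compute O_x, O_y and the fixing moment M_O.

Resultant of the distributed load: 2.7 × 417 = 1125.9 N at 441.5 mm from O.
ΣF_x = 0: O_x = 0.
ΣF_y = 0: O_y − 2.7·417 − 220 = 0 → O_y = 1346 N.
ΣM about O: M_O − (2.7·417)·441.5 − 220·409 = 0 → M_O = 587100 N·mm.

O_x = 0, O_y = 1346 N, M_O = 587100 N·mm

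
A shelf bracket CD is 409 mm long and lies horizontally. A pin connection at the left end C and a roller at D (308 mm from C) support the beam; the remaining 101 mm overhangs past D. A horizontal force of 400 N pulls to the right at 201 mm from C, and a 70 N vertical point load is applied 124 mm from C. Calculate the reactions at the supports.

C_x = -400.0 N, C_y = 41.82 N, D_y = 28.18 N

Taking moments about C: D_y·308 − 70·124 = 0 → D_y = 8680/308 = 28.1818 ≈ 28.18 N.
ΣF_y = 0: C_y + 28.1818 − 70 = 0 → C_y = 41.82 N.
ΣF_x = 0: C_x + 400 = 0 → C_x = -400.0 N.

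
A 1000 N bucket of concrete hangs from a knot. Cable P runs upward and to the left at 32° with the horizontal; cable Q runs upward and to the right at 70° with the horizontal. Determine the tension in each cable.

ΣF_x = 0: −T_P·cos32° + T_Q·cos70° = 0 → T_Q = 2.47953·T_P.
ΣF_y = 0: T_P·sin32° + T_Q·sin70° = 1000.
Substitute: T_P·(0.529919 + 2.47953·0.939693) = 1000 → T_P = 349.661 ≈ 349.7 N.
Then T_Q = 2.47953 × 349.661 = 867.0 N.

T_P = 349.7 N, T_Q = 867.0 N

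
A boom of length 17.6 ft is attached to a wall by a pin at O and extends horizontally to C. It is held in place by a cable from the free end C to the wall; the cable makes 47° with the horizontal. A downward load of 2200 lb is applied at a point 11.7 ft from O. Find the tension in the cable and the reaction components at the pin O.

T = 2000 lb, O_x = 1364 lb, O_y = 737.5 lb

ΣM about O: T·sin47°·17.6 − 2200·11.7 = 0 → T = 25740/(17.6·0.731354) = 1999.72 ≈ 2000 lb.
ΣF_x = 0: O_x − T·cos47° = 0 → O_x = 1999.72 × 0.681998 = 1364 lb.
ΣF_y = 0: O_y + T·sin47° − 2200 = 0 → O_y = 2200 − 1999.72 × 0.731354 = 737.5 lb.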